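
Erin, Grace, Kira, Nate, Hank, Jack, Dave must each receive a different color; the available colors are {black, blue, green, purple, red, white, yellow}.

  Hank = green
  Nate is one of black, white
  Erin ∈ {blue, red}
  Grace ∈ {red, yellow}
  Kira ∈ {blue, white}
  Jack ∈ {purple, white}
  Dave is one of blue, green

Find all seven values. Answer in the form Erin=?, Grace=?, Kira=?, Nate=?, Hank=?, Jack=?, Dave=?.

Erin=red, Grace=yellow, Kira=white, Nate=black, Hank=green, Jack=purple, Dave=blue

Hank's domain is down to {green}, so Hank = green. Eliminate green elsewhere: Dave.
Dave must be blue (only option left). So Erin, Kira can't be blue.
Erin must be red (only option left). Remove red from Grace.
That leaves Grace = yellow.
That leaves Kira = white. Remove white from Nate, Jack.
Nate's domain is down to {black}, so Nate = black.
Jack's domain is down to {purple}, so Jack = purple.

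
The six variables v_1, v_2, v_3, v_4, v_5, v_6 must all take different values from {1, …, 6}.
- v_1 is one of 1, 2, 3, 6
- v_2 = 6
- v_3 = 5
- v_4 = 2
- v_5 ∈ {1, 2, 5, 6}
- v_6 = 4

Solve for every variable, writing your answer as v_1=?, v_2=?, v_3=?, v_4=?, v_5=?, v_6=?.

v_2's domain is down to {6}, so v_2 = 6. Eliminate 6 elsewhere: v_1, v_5.
v_3 must be 5 (only option left). Eliminate 5 elsewhere: v_5.
v_4 has just one choice, so v_4 = 2. Strike 2 from v_1, v_5.
v_5 has just one choice, so v_5 = 1. Remove 1 from v_1.
v_6's domain is down to {4}, so v_6 = 4.
v_1's domain is down to {3}, so v_1 = 3.

v_1=3, v_2=6, v_3=5, v_4=2, v_5=1, v_6=4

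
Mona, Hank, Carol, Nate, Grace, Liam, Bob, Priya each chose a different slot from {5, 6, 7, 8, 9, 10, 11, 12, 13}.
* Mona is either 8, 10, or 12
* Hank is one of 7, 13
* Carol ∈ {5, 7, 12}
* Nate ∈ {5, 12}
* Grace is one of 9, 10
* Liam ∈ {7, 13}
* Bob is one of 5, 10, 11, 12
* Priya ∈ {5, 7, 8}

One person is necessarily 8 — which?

Among the 8 variables, 9 fits only Grace (and all 8 values in {5, 7, 8, 9, 10, 11, 12, 13} must be used), so Grace = 9.
The 7 still-open variables draw from only 7 values {5, 7, 8, 10, 11, 12, 13}, so each is used; only Bob can be 11, hence Bob = 11.
The 6 still-open variables draw from only 6 values {5, 7, 8, 10, 12, 13}, so each is used; only Mona can be 10, hence Mona = 10.
Among the 5 still-open variables, 8 fits only Priya (and all 5 values in {5, 7, 8, 12, 13} must be used), so Priya = 8.

Priya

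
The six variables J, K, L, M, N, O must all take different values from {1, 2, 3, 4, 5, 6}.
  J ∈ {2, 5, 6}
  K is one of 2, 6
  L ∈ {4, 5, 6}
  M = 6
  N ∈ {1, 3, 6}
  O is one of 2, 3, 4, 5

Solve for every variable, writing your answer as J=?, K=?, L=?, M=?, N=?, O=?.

M's domain is down to {6}, so M = 6. Strike 6 from J, K, L, N.
K has just one choice, so K = 2. So J, O can't be 2.
That leaves J = 5. Remove 5 from L, O.
That leaves L = 4. Remove 4 from O.
That leaves O = 3. Strike 3 from N.
N's domain is down to {1}, so N = 1.

J=5, K=2, L=4, M=6, N=1, O=3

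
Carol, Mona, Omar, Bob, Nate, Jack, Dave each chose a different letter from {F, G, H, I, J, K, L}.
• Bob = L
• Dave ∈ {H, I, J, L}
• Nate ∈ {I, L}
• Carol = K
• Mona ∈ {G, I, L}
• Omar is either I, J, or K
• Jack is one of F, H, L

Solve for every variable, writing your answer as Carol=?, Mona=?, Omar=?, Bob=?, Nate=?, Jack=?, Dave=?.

Carol must be K (only option left). Remove K from Omar.
Bob has just one choice, so Bob = L. So Mona, Nate, Jack, Dave can't be L.
That leaves Nate = I. So Mona, Omar, Dave can't be I.
Mona's domain is down to {G}, so Mona = G.
Omar must be J (only option left). So Dave can't be J.
Dave has just one choice, so Dave = H. Remove H from Jack.
That leaves Jack = F.

Carol=K, Mona=G, Omar=J, Bob=L, Nate=I, Jack=F, Dave=H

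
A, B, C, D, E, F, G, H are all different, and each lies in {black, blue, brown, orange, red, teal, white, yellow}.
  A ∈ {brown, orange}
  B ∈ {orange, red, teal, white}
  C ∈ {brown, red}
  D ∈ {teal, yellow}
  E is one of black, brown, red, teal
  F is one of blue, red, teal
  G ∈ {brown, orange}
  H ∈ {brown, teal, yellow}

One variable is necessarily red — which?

Among the 8 variables, black fits only E (and all 8 values in {black, blue, brown, orange, red, teal, white, yellow} must be used), so E = black.
The 7 still-open variables together cover exactly {blue, brown, orange, red, teal, white, yellow} — 7 values for 7 variables — and blue appears only in F's list, so F = blue.
The 6 still-open variables draw from only 6 values {brown, orange, red, teal, white, yellow}, so each is used; only B can be white, hence B = white.
The 5 still-open variables draw from only 5 values {brown, orange, red, teal, yellow}, so each is used; only C can be red, hence C = red.

C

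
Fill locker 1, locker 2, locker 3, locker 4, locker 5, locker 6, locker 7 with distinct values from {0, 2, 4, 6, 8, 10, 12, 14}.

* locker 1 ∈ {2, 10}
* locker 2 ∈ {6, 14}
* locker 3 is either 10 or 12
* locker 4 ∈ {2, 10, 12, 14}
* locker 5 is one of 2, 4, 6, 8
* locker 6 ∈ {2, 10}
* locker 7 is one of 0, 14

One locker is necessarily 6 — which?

locker 1 and locker 6 share exactly the 2 values {2, 10}; by pigeonhole those values go to them, so strike 2, 10 from locker 3, locker 4, locker 5.
locker 3 has just one choice, so locker 3 = 12. So locker 4 can't be 12.
That leaves locker 4 = 14. Remove 14 from locker 2, locker 7.
So 6 goes to locker 2.

locker 2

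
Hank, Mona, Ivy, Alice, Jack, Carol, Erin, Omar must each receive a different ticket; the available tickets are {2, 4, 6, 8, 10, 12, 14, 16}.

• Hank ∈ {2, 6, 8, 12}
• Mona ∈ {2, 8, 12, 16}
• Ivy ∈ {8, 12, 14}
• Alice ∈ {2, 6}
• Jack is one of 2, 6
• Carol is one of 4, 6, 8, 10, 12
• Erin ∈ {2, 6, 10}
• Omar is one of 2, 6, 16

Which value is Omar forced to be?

The 8 variables together cover exactly {2, 4, 6, 8, 10, 12, 14, 16} — 8 values for 8 variables — and 4 appears only in Carol's list, so Carol = 4.
The 7 still-open variables together cover exactly {2, 6, 8, 10, 12, 14, 16} — 7 values for 7 variables — and 10 appears only in Erin's list, so Erin = 10.
The 6 still-open variables together cover exactly {2, 6, 8, 12, 14, 16} — 6 values for 6 variables — and 14 appears only in Ivy's list, so Ivy = 14.
Alice and Jack share exactly the 2 values {2, 6}; by pigeonhole those values go to them, so strike 2, 6 from Hank, Mona, Omar.
So Omar = 16.

16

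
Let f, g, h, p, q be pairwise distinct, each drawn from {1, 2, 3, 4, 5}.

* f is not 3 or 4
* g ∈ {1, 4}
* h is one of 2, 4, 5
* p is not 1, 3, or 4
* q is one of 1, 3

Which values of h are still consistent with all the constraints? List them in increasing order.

2, 4, 5

The 5 variables draw from only 5 values {1, 2, 3, 4, 5}, so each is used; only q can be 3, hence q = 3.
No further eliminations apply; h can still be any of 2, 4, 5.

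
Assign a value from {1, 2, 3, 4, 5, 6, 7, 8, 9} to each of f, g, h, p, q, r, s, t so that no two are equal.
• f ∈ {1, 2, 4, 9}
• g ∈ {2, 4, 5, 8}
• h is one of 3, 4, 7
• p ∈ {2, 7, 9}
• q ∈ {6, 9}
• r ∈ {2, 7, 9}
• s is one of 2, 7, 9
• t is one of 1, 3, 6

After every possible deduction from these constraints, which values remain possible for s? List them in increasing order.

2, 7, 9

p, r, s between them cover only {2, 7, 9} — a naked triple. Remove those values from f, g, h, q.
q has just one choice, so q = 6. Strike 6 from t.
f, h, t share exactly the 3 values {1, 3, 4}; by pigeonhole those values go to them, so strike 1, 3, 4 from g.
No further eliminations apply; s can still be any of 2, 7, 9.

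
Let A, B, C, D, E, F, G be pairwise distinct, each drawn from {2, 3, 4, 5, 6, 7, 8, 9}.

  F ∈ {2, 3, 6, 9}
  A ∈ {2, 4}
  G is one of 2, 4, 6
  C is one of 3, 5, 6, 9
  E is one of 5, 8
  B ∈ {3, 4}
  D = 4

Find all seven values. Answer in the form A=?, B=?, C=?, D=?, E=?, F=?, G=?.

A=2, B=3, C=5, D=4, E=8, F=9, G=6

D has just one choice, so D = 4. Strike 4 from A, B, G.
That leaves A = 2. Remove 2 from F, G.
B has just one choice, so B = 3. Eliminate 3 elsewhere: C, F.
G has just one choice, so G = 6. Strike 6 from C, F.
F has just one choice, so F = 9. Strike 9 from C.
C must be 5 (only option left). Eliminate 5 elsewhere: E.
E must be 8 (only option left).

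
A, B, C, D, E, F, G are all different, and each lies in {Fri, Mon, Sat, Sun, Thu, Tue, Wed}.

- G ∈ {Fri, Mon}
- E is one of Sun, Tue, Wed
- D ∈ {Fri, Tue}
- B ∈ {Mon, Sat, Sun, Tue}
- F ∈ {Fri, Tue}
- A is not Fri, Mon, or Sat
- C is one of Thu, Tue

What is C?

Thu

Among the 7 variables, Sat fits only B (and all 7 values in {Fri, Mon, Sat, Sun, Thu, Tue, Wed} must be used), so B = Sat.
Among the 6 still-open variables, Mon fits only G (and all 6 values in {Fri, Mon, Sun, Thu, Tue, Wed} must be used), so G = Mon.
D and F share exactly the 2 values {Fri, Tue}; by pigeonhole those values go to them, so strike Fri, Tue from A, C, E.
So C = Thu.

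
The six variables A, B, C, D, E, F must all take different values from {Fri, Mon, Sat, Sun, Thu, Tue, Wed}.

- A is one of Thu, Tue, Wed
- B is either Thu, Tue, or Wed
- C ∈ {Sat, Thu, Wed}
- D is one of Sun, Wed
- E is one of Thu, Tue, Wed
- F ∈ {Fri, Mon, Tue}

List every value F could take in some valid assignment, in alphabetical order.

A, B, E between them cover only {Thu, Tue, Wed} — a naked triple. Remove those values from C, D, F.
C must be Sat (only option left).
D has just one choice, so D = Sun.
No further eliminations apply; F can still be any of Fri, Mon.

Fri, Mon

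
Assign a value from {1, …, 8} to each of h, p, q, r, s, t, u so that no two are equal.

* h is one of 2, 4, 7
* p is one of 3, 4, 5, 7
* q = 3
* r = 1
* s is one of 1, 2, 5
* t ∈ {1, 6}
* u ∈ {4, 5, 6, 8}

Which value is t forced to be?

q has just one choice, so q = 3. Eliminate 3 elsewhere: p.
r must be 1 (only option left). Eliminate 1 elsewhere: s, t.
So t = 6.

6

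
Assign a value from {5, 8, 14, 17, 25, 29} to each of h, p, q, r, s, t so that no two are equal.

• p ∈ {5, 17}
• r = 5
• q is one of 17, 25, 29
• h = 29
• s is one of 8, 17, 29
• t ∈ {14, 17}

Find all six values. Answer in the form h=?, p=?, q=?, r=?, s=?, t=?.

h must be 29 (only option left). Strike 29 from q, s.
r must be 5 (only option left). Remove 5 from p.
p must be 17 (only option left). Remove 17 from q, s, t.
q's domain is down to {25}, so q = 25.
s must be 8 (only option left).
t has just one choice, so t = 14.

h=29, p=17, q=25, r=5, s=8, t=14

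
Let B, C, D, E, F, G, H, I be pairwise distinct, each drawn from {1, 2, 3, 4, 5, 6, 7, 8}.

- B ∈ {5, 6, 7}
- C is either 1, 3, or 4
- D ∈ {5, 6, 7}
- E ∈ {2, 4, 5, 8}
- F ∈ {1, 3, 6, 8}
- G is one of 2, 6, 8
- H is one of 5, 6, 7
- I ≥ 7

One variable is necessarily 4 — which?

B, D, H share exactly the 3 values {5, 6, 7}; by pigeonhole those values go to them, so strike 5, 6, 7 from E, F, G, I.
I's domain is down to {8}, so I = 8. So E, F, G can't be 8.
That leaves G = 2. So E can't be 2.
So 4 goes to E.

E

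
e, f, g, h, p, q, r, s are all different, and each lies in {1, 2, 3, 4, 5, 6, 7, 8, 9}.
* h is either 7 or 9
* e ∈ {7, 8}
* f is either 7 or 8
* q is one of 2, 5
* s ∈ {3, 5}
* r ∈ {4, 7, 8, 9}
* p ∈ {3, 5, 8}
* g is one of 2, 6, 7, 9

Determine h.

The 8 variables together cover exactly {2, 3, 4, 5, 6, 7, 8, 9} — 8 values for 8 variables — and 4 appears only in r's list, so r = 4.
The 7 still-open variables together cover exactly {2, 3, 5, 6, 7, 8, 9} — 7 values for 7 variables — and 6 appears only in g's list, so g = 6.
Among the 6 still-open variables, 2 fits only q (and all 6 values in {2, 3, 5, 7, 8, 9} must be used), so q = 2.
Among the 5 still-open variables, 9 fits only h (and all 5 values in {3, 5, 7, 8, 9} must be used), so h = 9.

9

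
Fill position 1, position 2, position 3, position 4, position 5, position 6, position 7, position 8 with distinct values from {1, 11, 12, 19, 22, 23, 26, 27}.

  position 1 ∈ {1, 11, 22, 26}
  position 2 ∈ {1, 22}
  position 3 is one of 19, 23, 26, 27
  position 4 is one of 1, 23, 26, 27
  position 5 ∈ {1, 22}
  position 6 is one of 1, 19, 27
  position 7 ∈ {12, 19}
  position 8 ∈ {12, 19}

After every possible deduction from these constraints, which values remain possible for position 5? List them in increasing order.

The 8 variables draw from only 8 values {1, 11, 12, 19, 22, 23, 26, 27}, so each is used; only position 1 can be 11, hence position 1 = 11.
position 2 and position 5 share exactly the 2 values {1, 22}; by pigeonhole those values go to them, so strike 1, 22 from position 4, position 6.
The 2 variables position 7 and position 8 are confined to {12, 19}, which locks those values in; drop them from position 3, position 6.
That leaves position 6 = 27. Strike 27 from position 3, position 4.
No further eliminations apply; position 5 can still be any of 1, 22.

1, 22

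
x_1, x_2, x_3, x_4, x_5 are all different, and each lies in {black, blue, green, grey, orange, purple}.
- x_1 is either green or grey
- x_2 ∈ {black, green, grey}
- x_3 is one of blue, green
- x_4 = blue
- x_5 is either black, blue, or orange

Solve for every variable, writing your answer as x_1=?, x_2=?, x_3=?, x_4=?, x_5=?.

x_1=grey, x_2=black, x_3=green, x_4=blue, x_5=orange

x_4 has just one choice, so x_4 = blue. Strike blue from x_3, x_5.
x_3 has just one choice, so x_3 = green. Eliminate green elsewhere: x_1, x_2.
x_1 must be grey (only option left). Eliminate grey elsewhere: x_2.
x_2 has just one choice, so x_2 = black. So x_5 can't be black.
x_5 must be orange (only option left).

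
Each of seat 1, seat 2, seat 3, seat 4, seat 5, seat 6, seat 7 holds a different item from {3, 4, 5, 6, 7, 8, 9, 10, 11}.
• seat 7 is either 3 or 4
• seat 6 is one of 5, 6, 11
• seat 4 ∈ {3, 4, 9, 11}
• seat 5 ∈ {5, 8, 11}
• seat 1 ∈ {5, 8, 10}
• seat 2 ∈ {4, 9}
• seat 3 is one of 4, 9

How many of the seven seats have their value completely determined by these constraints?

2

The 2 variables seat 2 and seat 3 are confined to {4, 9}, which locks those values in; drop them from seat 4, seat 7.
seat 7's domain is down to {3}, so seat 7 = 3. Strike 3 from seat 4.
seat 4's domain is down to {11}, so seat 4 = 11. Eliminate 11 elsewhere: seat 5, seat 6.
Determined: seat 4=11, seat 7=3. The other seats each still have more than one consistent value. That makes 2.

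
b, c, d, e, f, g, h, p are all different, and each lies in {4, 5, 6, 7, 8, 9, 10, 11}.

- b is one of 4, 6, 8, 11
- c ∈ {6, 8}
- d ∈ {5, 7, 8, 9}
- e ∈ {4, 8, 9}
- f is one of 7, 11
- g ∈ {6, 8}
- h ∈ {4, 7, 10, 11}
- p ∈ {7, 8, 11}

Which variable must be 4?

b

The 8 variables draw from only 8 values {4, 5, 6, 7, 8, 9, 10, 11}, so each is used; only d can be 5, hence d = 5.
The 7 still-open variables draw from only 7 values {4, 6, 7, 8, 9, 10, 11}, so each is used; only e can be 9, hence e = 9.
The 6 still-open variables draw from only 6 values {4, 6, 7, 8, 10, 11}, so each is used; only h can be 10, hence h = 10.
Among the 5 still-open variables, 4 fits only b (and all 5 values in {4, 6, 7, 8, 11} must be used), so b = 4.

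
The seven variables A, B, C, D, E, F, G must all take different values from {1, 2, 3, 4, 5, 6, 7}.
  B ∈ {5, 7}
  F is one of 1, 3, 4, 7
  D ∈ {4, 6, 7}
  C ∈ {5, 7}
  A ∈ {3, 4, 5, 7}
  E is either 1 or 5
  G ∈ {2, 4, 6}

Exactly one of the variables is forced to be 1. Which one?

The 7 variables together cover exactly {1, 2, 3, 4, 5, 6, 7} — 7 values for 7 variables — and 2 appears only in G's list, so G = 2.
The 6 still-open variables draw from only 6 values {1, 3, 4, 5, 6, 7}, so each is used; only D can be 6, hence D = 6.
B and C between them cover only {5, 7} — a naked pair. Remove those values from A, E, F.
So 1 goes to E.

E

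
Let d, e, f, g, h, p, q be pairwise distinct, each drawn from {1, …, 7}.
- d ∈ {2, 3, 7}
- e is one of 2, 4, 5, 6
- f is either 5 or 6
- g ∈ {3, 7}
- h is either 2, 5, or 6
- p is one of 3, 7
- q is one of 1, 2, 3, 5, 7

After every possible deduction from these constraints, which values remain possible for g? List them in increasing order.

The 7 variables together cover exactly {1, 2, 3, 4, 5, 6, 7} — 7 values for 7 variables — and 1 appears only in q's list, so q = 1.
The 6 still-open variables draw from only 6 values {2, 3, 4, 5, 6, 7}, so each is used; only e can be 4, hence e = 4.
g and p between them cover only {3, 7} — a naked pair. Remove those values from d.
d's domain is down to {2}, so d = 2. So h can't be 2.
No further eliminations apply; g can still be any of 3, 7.

3, 7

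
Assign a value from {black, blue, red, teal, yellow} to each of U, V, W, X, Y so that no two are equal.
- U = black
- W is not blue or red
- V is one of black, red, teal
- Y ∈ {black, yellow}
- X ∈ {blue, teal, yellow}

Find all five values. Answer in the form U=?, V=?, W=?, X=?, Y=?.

U=black, V=red, W=teal, X=blue, Y=yellow

U has just one choice, so U = black. Eliminate black elsewhere: V, W, Y.
That leaves Y = yellow. Eliminate yellow elsewhere: W, X.
W must be teal (only option left). Strike teal from V, X.
That leaves X = blue.
That leaves V = red.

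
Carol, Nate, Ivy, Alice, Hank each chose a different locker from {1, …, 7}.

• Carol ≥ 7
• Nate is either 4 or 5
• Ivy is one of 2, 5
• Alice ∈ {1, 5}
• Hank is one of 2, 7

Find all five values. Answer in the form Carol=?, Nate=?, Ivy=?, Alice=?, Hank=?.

Carol's domain is down to {7}, so Carol = 7. Eliminate 7 elsewhere: Hank.
Hank's domain is down to {2}, so Hank = 2. So Ivy can't be 2.
That leaves Ivy = 5. Eliminate 5 elsewhere: Nate, Alice.
Alice has just one choice, so Alice = 1.
That leaves Nate = 4.

Carol=7, Nate=4, Ivy=5, Alice=1, Hank=2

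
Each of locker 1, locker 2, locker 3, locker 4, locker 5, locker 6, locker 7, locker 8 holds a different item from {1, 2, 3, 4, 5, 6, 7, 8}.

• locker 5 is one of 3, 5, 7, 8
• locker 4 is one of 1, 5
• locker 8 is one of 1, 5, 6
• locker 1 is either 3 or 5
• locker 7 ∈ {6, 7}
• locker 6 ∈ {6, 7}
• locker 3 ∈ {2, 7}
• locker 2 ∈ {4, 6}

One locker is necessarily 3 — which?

The 8 variables draw from only 8 values {1, 2, 3, 4, 5, 6, 7, 8}, so each is used; only locker 3 can be 2, hence locker 3 = 2.
The 7 still-open variables draw from only 7 values {1, 3, 4, 5, 6, 7, 8}, so each is used; only locker 2 can be 4, hence locker 2 = 4.
Among the 6 still-open variables, 8 fits only locker 5 (and all 6 values in {1, 3, 5, 6, 7, 8} must be used), so locker 5 = 8.
Among the 5 still-open variables, 3 fits only locker 1 (and all 5 values in {1, 3, 5, 6, 7} must be used), so locker 1 = 3.

locker 1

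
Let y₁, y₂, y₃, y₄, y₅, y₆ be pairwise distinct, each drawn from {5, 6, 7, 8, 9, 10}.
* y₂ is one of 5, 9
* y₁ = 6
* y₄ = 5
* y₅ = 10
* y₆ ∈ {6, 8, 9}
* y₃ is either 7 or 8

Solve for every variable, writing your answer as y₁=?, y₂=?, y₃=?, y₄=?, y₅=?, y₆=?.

y₁'s domain is down to {6}, so y₁ = 6. Remove 6 from y₆.
That leaves y₄ = 5. Strike 5 from y₂.
y₅'s domain is down to {10}, so y₅ = 10.
y₂ has just one choice, so y₂ = 9. Eliminate 9 elsewhere: y₆.
y₆'s domain is down to {8}, so y₆ = 8. Remove 8 from y₃.
y₃'s domain is down to {7}, so y₃ = 7.

y₁=6, y₂=9, y₃=7, y₄=5, y₅=10, y₆=8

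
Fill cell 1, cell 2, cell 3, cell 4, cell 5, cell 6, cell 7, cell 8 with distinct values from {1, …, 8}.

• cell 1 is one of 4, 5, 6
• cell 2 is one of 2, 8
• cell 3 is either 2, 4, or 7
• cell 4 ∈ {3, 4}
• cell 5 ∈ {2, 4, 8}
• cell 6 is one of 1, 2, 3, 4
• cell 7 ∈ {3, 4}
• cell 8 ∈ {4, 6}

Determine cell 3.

7

The 8 variables together cover exactly {1, 2, 3, 4, 5, 6, 7, 8} — 8 values for 8 variables — and 1 appears only in cell 6's list, so cell 6 = 1.
The 7 still-open variables draw from only 7 values {2, 3, 4, 5, 6, 7, 8}, so each is used; only cell 1 can be 5, hence cell 1 = 5.
The 6 still-open variables together cover exactly {2, 3, 4, 6, 7, 8} — 6 values for 6 variables — and 6 appears only in cell 8's list, so cell 8 = 6.
The 5 still-open variables together cover exactly {2, 3, 4, 7, 8} — 5 values for 5 variables — and 7 appears only in cell 3's list, so cell 3 = 7.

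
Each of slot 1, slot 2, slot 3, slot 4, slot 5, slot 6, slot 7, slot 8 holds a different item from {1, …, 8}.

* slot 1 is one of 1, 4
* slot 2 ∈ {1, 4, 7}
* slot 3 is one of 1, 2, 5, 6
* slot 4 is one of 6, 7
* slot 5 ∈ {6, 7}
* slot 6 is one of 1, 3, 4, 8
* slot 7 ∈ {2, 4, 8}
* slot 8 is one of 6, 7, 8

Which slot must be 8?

slot 8

Among the 8 variables, 3 fits only slot 6 (and all 8 values in {1, 2, 3, 4, 5, 6, 7, 8} must be used), so slot 6 = 3.
The 7 still-open variables together cover exactly {1, 2, 4, 5, 6, 7, 8} — 7 values for 7 variables — and 5 appears only in slot 3's list, so slot 3 = 5.
The 6 still-open variables together cover exactly {1, 2, 4, 6, 7, 8} — 6 values for 6 variables — and 2 appears only in slot 7's list, so slot 7 = 2.
The 5 still-open variables together cover exactly {1, 4, 6, 7, 8} — 5 values for 5 variables — and 8 appears only in slot 8's list, so slot 8 = 8.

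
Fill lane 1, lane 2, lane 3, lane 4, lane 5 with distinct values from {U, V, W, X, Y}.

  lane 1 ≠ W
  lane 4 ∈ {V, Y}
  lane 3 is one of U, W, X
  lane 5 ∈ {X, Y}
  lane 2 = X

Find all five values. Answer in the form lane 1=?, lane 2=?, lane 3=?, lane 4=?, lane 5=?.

lane 1=U, lane 2=X, lane 3=W, lane 4=V, lane 5=Y

lane 2's domain is down to {X}, so lane 2 = X. So lane 1, lane 3, lane 5 can't be X.
lane 5's domain is down to {Y}, so lane 5 = Y. So lane 1, lane 4 can't be Y.
lane 4 must be V (only option left). Eliminate V elsewhere: lane 1.
That leaves lane 1 = U. Eliminate U elsewhere: lane 3.
lane 3 has just one choice, so lane 3 = W.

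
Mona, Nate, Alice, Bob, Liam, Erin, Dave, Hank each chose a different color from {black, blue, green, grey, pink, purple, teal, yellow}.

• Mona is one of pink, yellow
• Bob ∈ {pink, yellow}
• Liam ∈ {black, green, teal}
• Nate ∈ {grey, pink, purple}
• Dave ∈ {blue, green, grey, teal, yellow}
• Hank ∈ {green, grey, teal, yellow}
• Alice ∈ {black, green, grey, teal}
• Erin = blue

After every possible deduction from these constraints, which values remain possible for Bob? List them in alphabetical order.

pink, yellow

Erin's domain is down to {blue}, so Erin = blue. Strike blue from Dave.
The 7 still-open variables draw from only 7 values {black, green, grey, pink, purple, teal, yellow}, so each is used; only Nate can be purple, hence Nate = purple.
The 2 variables Mona and Bob are confined to {pink, yellow}, which locks those values in; drop them from Dave, Hank.
No further eliminations apply; Bob can still be any of pink, yellow.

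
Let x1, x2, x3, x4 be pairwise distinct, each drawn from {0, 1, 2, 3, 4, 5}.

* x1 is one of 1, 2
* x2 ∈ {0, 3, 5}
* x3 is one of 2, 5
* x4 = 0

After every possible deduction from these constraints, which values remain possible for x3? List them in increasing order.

x4's domain is down to {0}, so x4 = 0. So x2 can't be 0.
No further eliminations apply; x3 can still be any of 2, 5.

2, 5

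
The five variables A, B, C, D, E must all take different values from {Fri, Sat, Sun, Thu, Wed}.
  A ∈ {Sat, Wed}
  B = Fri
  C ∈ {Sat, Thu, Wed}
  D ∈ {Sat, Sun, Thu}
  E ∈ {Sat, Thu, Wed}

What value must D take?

B's domain is down to {Fri}, so B = Fri.
Among the 4 still-open variables, Sun fits only D (and all 4 values in {Sat, Sun, Thu, Wed} must be used), so D = Sun.

Sun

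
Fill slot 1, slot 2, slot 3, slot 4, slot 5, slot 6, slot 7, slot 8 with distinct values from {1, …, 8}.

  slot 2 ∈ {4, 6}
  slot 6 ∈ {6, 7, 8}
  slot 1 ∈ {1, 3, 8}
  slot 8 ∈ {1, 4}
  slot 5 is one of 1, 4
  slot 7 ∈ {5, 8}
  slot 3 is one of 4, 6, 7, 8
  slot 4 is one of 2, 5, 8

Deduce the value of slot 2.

6

Among the 8 variables, 2 fits only slot 4 (and all 8 values in {1, 2, 3, 4, 5, 6, 7, 8} must be used), so slot 4 = 2.
Among the 7 still-open variables, 3 fits only slot 1 (and all 7 values in {1, 3, 4, 5, 6, 7, 8} must be used), so slot 1 = 3.
Among the 6 still-open variables, 5 fits only slot 7 (and all 6 values in {1, 4, 5, 6, 7, 8} must be used), so slot 7 = 5.
slot 5 and slot 8 between them cover only {1, 4} — a naked pair. Remove those values from slot 2, slot 3.
So slot 2 = 6.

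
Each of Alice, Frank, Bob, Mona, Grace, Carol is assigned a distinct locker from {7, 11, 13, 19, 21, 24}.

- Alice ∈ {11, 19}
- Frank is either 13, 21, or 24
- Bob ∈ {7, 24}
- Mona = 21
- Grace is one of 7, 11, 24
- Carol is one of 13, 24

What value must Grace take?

Mona's domain is down to {21}, so Mona = 21. So Frank can't be 21.
The 5 still-open variables together cover exactly {7, 11, 13, 19, 24} — 5 values for 5 variables — and 19 appears only in Alice's list, so Alice = 19.
The 4 still-open variables together cover exactly {7, 11, 13, 24} — 4 values for 4 variables — and 11 appears only in Grace's list, so Grace = 11.

11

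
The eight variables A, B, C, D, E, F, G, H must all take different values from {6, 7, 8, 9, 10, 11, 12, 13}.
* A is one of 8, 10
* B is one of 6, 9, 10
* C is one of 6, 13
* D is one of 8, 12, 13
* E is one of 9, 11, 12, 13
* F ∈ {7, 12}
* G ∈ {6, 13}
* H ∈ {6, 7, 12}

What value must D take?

8

The 8 variables draw from only 8 values {6, 7, 8, 9, 10, 11, 12, 13}, so each is used; only E can be 11, hence E = 11.
Among the 7 still-open variables, 9 fits only B (and all 7 values in {6, 7, 8, 9, 10, 12, 13} must be used), so B = 9.
Among the 6 still-open variables, 10 fits only A (and all 6 values in {6, 7, 8, 10, 12, 13} must be used), so A = 10.
Among the 5 still-open variables, 8 fits only D (and all 5 values in {6, 7, 8, 12, 13} must be used), so D = 8.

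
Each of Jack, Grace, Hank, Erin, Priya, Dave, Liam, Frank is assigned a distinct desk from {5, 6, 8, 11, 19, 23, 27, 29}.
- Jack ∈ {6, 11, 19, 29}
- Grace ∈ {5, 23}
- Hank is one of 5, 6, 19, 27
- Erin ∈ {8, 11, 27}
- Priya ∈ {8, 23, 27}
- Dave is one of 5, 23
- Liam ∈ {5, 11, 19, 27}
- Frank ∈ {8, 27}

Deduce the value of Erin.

11

Among the 8 variables, 29 fits only Jack (and all 8 values in {5, 6, 8, 11, 19, 23, 27, 29} must be used), so Jack = 29.
The 7 still-open variables together cover exactly {5, 6, 8, 11, 19, 23, 27} — 7 values for 7 variables — and 6 appears only in Hank's list, so Hank = 6.
Among the 6 still-open variables, 19 fits only Liam (and all 6 values in {5, 8, 11, 19, 23, 27} must be used), so Liam = 19.
The 5 still-open variables together cover exactly {5, 8, 11, 23, 27} — 5 values for 5 variables — and 11 appears only in Erin's list, so Erin = 11.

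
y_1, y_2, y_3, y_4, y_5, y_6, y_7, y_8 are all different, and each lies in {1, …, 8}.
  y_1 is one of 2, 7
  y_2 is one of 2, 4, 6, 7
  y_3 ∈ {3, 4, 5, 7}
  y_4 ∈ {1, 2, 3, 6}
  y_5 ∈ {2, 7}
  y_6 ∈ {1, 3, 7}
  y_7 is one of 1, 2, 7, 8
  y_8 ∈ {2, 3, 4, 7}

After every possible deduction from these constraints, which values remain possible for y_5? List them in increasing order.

2, 7

The 8 variables together cover exactly {1, 2, 3, 4, 5, 6, 7, 8} — 8 values for 8 variables — and 5 appears only in y_3's list, so y_3 = 5.
Among the 7 still-open variables, 8 fits only y_7 (and all 7 values in {1, 2, 3, 4, 6, 7, 8} must be used), so y_7 = 8.
The 2 variables y_1 and y_5 are confined to {2, 7}, which locks those values in; drop them from y_2, y_4, y_6, y_8.
No further eliminations apply; y_5 can still be any of 2, 7.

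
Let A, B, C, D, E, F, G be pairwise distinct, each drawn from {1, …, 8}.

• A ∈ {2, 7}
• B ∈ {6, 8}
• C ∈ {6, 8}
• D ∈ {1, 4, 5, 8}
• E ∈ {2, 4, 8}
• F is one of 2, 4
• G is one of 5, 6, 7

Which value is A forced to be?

7

The 7 variables together cover exactly {1, 2, 4, 5, 6, 7, 8} — 7 values for 7 variables — and 1 appears only in D's list, so D = 1.
Among the 6 still-open variables, 5 fits only G (and all 6 values in {2, 4, 5, 6, 7, 8} must be used), so G = 5.
The 5 still-open variables draw from only 5 values {2, 4, 6, 7, 8}, so each is used; only A can be 7, hence A = 7.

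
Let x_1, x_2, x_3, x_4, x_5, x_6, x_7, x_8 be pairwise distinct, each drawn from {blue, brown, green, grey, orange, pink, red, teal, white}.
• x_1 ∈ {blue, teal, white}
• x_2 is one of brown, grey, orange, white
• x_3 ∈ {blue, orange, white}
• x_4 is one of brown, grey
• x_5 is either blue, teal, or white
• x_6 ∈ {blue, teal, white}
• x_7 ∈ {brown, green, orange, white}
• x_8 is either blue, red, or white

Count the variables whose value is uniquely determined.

3

The 8 variables draw from only 8 values {blue, brown, green, grey, orange, red, teal, white}, so each is used; only x_7 can be green, hence x_7 = green.
The 7 still-open variables draw from only 7 values {blue, brown, grey, orange, red, teal, white}, so each is used; only x_8 can be red, hence x_8 = red.
The 3 variables x_1, x_5, x_6 are confined to {blue, teal, white}, which locks those values in; drop them from x_2, x_3.
That leaves x_3 = orange. Remove orange from x_2.
Determined: x_3=orange, x_7=green, x_8=red. The other variables each still have more than one consistent value. That makes 3.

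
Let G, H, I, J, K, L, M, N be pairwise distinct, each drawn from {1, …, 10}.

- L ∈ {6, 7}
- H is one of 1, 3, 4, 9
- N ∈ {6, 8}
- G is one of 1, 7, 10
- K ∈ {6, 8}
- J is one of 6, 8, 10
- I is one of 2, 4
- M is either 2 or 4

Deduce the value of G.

1

The 2 variables I and M are confined to {2, 4}, which locks those values in; drop them from H.
The 2 variables K and N are confined to {6, 8}, which locks those values in; drop them from J, L.
J must be 10 (only option left). So G can't be 10.
L has just one choice, so L = 7. Strike 7 from G.
So G = 1.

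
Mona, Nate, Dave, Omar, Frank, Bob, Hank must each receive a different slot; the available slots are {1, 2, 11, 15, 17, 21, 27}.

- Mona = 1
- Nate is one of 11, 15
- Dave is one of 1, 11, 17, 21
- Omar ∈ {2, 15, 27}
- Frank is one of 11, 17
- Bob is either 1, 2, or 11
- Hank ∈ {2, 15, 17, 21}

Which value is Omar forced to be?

27

Mona has just one choice, so Mona = 1. Remove 1 from Dave, Bob.
The 6 still-open variables together cover exactly {2, 11, 15, 17, 21, 27} — 6 values for 6 variables — and 27 appears only in Omar's list, so Omar = 27.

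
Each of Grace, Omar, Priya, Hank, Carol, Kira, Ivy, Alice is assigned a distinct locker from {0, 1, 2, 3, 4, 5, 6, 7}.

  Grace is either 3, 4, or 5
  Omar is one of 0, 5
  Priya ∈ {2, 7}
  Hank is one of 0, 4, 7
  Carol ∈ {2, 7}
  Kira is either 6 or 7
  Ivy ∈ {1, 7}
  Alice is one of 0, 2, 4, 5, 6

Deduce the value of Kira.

The 8 variables draw from only 8 values {0, 1, 2, 3, 4, 5, 6, 7}, so each is used; only Ivy can be 1, hence Ivy = 1.
The 7 still-open variables draw from only 7 values {0, 2, 3, 4, 5, 6, 7}, so each is used; only Grace can be 3, hence Grace = 3.
Priya and Carol between them cover only {2, 7} — a naked pair. Remove those values from Hank, Kira, Alice.
So Kira = 6.

6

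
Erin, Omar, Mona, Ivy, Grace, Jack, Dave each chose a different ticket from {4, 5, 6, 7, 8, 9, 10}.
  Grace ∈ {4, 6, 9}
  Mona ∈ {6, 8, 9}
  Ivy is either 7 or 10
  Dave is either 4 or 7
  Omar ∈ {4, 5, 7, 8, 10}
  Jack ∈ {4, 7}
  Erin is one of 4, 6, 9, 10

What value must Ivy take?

10

Among the 7 variables, 5 fits only Omar (and all 7 values in {4, 5, 6, 7, 8, 9, 10} must be used), so Omar = 5.
The 6 still-open variables together cover exactly {4, 6, 7, 8, 9, 10} — 6 values for 6 variables — and 8 appears only in Mona's list, so Mona = 8.
Jack and Dave between them cover only {4, 7} — a naked pair. Remove those values from Erin, Ivy, Grace.
So Ivy = 10.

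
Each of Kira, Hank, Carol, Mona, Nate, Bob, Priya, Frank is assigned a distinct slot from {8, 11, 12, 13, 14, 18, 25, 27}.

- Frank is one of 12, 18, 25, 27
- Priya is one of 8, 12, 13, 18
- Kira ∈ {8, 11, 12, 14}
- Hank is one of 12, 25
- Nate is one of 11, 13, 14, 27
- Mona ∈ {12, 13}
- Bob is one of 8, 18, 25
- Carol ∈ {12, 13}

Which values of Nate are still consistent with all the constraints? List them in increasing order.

Carol and Mona share exactly the 2 values {12, 13}; by pigeonhole those values go to them, so strike 12, 13 from Kira, Hank, Nate, Priya, Frank.
Hank's domain is down to {25}, so Hank = 25. Eliminate 25 elsewhere: Bob, Frank.
Bob and Priya share exactly the 2 values {8, 18}; by pigeonhole those values go to them, so strike 8, 18 from Kira, Frank.
That leaves Frank = 27. Remove 27 from Nate.
No further eliminations apply; Nate can still be any of 11, 14.

11, 14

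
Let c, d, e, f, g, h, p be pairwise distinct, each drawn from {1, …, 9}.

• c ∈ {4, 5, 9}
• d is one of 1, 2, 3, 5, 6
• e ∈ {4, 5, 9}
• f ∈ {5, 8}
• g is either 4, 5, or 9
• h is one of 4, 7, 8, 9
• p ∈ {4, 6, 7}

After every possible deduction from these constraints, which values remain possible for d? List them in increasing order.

1, 2, 3

c, e, g share exactly the 3 values {4, 5, 9}; by pigeonhole those values go to them, so strike 4, 5, 9 from d, f, h, p.
f's domain is down to {8}, so f = 8. Strike 8 from h.
h must be 7 (only option left). Remove 7 from p.
p must be 6 (only option left). Strike 6 from d.
No further eliminations apply; d can still be any of 1, 2, 3.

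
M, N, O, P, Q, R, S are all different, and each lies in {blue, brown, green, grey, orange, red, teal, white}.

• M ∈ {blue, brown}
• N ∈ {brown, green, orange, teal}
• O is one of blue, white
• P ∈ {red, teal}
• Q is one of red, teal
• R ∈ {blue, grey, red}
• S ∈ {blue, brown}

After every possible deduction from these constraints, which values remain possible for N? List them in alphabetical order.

green, orange

M and S between them cover only {blue, brown} — a naked pair. Remove those values from N, O, R.
That leaves O = white.
P and Q share exactly the 2 values {red, teal}; by pigeonhole those values go to them, so strike red, teal from N, R.
R's domain is down to {grey}, so R = grey.
No further eliminations apply; N can still be any of green, orange.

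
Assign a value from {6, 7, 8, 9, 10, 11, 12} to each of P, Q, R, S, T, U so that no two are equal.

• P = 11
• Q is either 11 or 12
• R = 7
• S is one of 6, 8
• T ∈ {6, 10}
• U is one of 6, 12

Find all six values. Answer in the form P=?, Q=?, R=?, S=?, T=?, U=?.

P=11, Q=12, R=7, S=8, T=10, U=6

P's domain is down to {11}, so P = 11. Strike 11 from Q.
Q has just one choice, so Q = 12. Remove 12 from U.
R's domain is down to {7}, so R = 7.
U's domain is down to {6}, so U = 6. Eliminate 6 elsewhere: S, T.
S must be 8 (only option left).
T's domain is down to {10}, so T = 10.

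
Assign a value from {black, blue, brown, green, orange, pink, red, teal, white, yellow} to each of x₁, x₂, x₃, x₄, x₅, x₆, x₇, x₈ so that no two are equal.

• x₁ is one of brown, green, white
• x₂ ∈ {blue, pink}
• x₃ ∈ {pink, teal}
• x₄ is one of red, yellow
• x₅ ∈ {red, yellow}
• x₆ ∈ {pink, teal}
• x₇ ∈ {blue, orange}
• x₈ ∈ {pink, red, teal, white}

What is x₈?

x₃ and x₆ share exactly the 2 values {pink, teal}; by pigeonhole those values go to them, so strike pink, teal from x₂, x₈.
x₂'s domain is down to {blue}, so x₂ = blue. So x₇ can't be blue.
x₇'s domain is down to {orange}, so x₇ = orange.
x₄ and x₅ share exactly the 2 values {red, yellow}; by pigeonhole those values go to them, so strike red, yellow from x₈.
So x₈ = white.

white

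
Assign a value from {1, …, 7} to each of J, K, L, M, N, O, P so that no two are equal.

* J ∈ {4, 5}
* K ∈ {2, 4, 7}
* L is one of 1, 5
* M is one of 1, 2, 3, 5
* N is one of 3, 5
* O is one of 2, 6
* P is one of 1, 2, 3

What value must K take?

7

The 7 variables together cover exactly {1, 2, 3, 4, 5, 6, 7} — 7 values for 7 variables — and 6 appears only in O's list, so O = 6.
The 6 still-open variables draw from only 6 values {1, 2, 3, 4, 5, 7}, so each is used; only K can be 7, hence K = 7.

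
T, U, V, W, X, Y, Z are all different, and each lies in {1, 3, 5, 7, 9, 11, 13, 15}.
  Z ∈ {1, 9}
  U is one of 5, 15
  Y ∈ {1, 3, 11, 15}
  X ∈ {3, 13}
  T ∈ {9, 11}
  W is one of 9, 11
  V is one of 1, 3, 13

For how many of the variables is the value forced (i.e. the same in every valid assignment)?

3

The 7 variables together cover exactly {1, 3, 5, 9, 11, 13, 15} — 7 values for 7 variables — and 5 appears only in U's list, so U = 5.
The 6 still-open variables draw from only 6 values {1, 3, 9, 11, 13, 15}, so each is used; only Y can be 15, hence Y = 15.
T and W between them cover only {9, 11} — a naked pair. Remove those values from Z.
Z has just one choice, so Z = 1. Remove 1 from V.
Determined: U=5, Y=15, Z=1. The other variables each still have more than one consistent value. That makes 3.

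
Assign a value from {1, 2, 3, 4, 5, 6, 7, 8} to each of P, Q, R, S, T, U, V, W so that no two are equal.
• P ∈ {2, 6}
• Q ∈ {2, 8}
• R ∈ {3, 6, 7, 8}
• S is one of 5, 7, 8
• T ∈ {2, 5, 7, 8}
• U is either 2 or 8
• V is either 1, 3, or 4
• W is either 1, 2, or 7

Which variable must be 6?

P

Among the 8 variables, 4 fits only V (and all 8 values in {1, 2, 3, 4, 5, 6, 7, 8} must be used), so V = 4.
Among the 7 still-open variables, 1 fits only W (and all 7 values in {1, 2, 3, 5, 6, 7, 8} must be used), so W = 1.
Among the 6 still-open variables, 3 fits only R (and all 6 values in {2, 3, 5, 6, 7, 8} must be used), so R = 3.
The 5 still-open variables draw from only 5 values {2, 5, 6, 7, 8}, so each is used; only P can be 6, hence P = 6.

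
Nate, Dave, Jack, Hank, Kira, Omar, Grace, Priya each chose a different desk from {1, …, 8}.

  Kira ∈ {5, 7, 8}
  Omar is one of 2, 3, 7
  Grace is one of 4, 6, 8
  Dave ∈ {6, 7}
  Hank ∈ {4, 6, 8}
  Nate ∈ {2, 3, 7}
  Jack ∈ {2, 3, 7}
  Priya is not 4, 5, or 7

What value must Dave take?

6

Among the 8 variables, 1 fits only Priya (and all 8 values in {1, 2, 3, 4, 5, 6, 7, 8} must be used), so Priya = 1.
Among the 7 still-open variables, 5 fits only Kira (and all 7 values in {2, 3, 4, 5, 6, 7, 8} must be used), so Kira = 5.
Nate, Jack, Omar share exactly the 3 values {2, 3, 7}; by pigeonhole those values go to them, so strike 2, 3, 7 from Dave.
So Dave = 6.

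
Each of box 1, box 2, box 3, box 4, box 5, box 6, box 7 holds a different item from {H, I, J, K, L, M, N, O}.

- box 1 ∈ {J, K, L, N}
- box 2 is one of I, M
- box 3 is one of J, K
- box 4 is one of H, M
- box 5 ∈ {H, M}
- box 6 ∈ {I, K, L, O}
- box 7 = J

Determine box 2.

I

box 7 must be J (only option left). Remove J from box 1, box 3.
box 3 must be K (only option left). So box 1, box 6 can't be K.
box 4 and box 5 between them cover only {H, M} — a naked pair. Remove those values from box 2.
So box 2 = I.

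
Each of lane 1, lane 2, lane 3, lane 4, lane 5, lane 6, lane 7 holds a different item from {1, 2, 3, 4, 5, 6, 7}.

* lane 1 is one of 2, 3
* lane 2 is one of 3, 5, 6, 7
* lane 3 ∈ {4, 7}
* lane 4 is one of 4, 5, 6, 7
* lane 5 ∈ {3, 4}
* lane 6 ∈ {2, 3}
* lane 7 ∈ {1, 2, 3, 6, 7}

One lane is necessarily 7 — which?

Among the 7 variables, 1 fits only lane 7 (and all 7 values in {1, 2, 3, 4, 5, 6, 7} must be used), so lane 7 = 1.
lane 1 and lane 6 share exactly the 2 values {2, 3}; by pigeonhole those values go to them, so strike 2, 3 from lane 2, lane 5.
That leaves lane 5 = 4. So lane 3, lane 4 can't be 4.
So 7 goes to lane 3.

lane 3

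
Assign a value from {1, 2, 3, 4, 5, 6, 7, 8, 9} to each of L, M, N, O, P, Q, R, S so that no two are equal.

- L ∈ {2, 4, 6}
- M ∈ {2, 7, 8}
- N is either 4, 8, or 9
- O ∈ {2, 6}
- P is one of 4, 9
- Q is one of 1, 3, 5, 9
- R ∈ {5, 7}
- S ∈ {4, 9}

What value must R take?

5

The 2 variables P and S are confined to {4, 9}, which locks those values in; drop them from L, N, Q.
That leaves N = 8. Strike 8 from M.
L and O share exactly the 2 values {2, 6}; by pigeonhole those values go to them, so strike 2, 6 from M.
M has just one choice, so M = 7. So R can't be 7.
So R = 5.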